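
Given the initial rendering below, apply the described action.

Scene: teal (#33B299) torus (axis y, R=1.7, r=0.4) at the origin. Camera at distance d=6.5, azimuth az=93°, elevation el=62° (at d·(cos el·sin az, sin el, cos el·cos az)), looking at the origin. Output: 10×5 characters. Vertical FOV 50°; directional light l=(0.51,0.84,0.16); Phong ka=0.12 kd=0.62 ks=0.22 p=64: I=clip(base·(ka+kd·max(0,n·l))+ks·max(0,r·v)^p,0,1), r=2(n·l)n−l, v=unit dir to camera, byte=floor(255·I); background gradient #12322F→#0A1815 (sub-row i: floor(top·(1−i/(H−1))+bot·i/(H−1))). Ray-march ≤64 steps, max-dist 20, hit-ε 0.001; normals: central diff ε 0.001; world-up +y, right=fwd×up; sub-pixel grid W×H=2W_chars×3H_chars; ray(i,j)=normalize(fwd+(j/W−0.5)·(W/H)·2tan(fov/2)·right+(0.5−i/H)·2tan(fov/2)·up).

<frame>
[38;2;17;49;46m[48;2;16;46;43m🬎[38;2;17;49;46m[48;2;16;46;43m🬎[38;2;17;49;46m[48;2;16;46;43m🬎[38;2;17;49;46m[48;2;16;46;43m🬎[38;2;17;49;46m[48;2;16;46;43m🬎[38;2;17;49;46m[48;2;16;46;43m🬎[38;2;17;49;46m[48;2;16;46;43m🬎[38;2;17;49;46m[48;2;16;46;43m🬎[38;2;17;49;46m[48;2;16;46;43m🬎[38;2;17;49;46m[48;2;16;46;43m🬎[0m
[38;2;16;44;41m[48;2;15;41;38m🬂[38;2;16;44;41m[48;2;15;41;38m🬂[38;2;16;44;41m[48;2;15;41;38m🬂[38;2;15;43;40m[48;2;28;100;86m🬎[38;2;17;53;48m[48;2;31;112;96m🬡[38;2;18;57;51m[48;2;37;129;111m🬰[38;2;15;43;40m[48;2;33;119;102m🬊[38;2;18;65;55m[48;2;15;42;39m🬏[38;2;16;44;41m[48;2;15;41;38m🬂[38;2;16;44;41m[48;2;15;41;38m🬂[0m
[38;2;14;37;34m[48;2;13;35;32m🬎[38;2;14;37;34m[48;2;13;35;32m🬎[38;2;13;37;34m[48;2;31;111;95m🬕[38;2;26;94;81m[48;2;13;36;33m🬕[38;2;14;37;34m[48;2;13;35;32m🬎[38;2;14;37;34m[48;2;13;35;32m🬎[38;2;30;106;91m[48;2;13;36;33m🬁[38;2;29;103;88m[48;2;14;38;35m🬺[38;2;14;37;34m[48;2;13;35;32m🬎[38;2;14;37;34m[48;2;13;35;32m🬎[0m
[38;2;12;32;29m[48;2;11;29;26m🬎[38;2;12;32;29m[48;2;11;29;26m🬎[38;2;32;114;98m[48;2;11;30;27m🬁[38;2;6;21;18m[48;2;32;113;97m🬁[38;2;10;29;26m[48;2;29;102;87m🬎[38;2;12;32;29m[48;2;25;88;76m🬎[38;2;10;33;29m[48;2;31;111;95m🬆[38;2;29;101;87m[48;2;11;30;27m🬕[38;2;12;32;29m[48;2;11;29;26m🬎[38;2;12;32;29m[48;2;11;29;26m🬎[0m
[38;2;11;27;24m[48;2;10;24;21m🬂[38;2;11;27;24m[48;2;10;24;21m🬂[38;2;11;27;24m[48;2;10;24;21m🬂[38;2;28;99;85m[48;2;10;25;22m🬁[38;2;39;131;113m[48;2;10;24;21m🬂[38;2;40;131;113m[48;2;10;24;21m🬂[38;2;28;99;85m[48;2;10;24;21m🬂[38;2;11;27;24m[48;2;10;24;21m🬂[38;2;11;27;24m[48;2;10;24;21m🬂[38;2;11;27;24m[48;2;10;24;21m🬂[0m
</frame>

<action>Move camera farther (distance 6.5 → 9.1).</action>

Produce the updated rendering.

<frame>
[38;2;17;49;46m[48;2;16;46;43m🬎[38;2;17;49;46m[48;2;16;46;43m🬎[38;2;17;49;46m[48;2;16;46;43m🬎[38;2;17;49;46m[48;2;16;46;43m🬎[38;2;17;49;46m[48;2;16;46;43m🬎[38;2;17;49;46m[48;2;16;46;43m🬎[38;2;17;49;46m[48;2;16;46;43m🬎[38;2;17;49;46m[48;2;16;46;43m🬎[38;2;17;49;46m[48;2;16;46;43m🬎[38;2;17;49;46m[48;2;16;46;43m🬎[0m
[38;2;16;44;41m[48;2;15;41;38m🬂[38;2;16;44;41m[48;2;15;41;38m🬂[38;2;16;44;41m[48;2;15;41;38m🬂[38;2;16;44;41m[48;2;15;41;38m🬂[38;2;15;43;40m[48;2;29;105;89m🬎[38;2;15;43;40m[48;2;42;133;115m🬎[38;2;21;74;64m[48;2;15;42;39m🬏[38;2;16;44;41m[48;2;15;41;38m🬂[38;2;16;44;41m[48;2;15;41;38m🬂[38;2;16;44;41m[48;2;15;41;38m🬂[0m
[38;2;14;37;34m[48;2;13;35;32m🬎[38;2;14;37;34m[48;2;13;35;32m🬎[38;2;14;37;34m[48;2;13;35;32m🬎[38;2;30;107;92m[48;2;13;36;33m▐[38;2;27;97;83m[48;2;13;36;33m🬀[38;2;14;37;34m[48;2;13;35;32m🬎[38;2;30;109;93m[48;2;13;36;33m🬨[38;2;14;37;34m[48;2;13;35;32m🬎[38;2;14;37;34m[48;2;13;35;32m🬎[38;2;14;37;34m[48;2;13;35;32m🬎[0m
[38;2;12;32;29m[48;2;11;29;26m🬎[38;2;12;32;29m[48;2;11;29;26m🬎[38;2;12;32;29m[48;2;11;29;26m🬎[38;2;36;125;108m[48;2;11;30;27m🬁[38;2;32;113;97m[48;2;14;43;38m🬩[38;2;12;33;30m[48;2;29;102;88m🬂[38;2;29;104;90m[48;2;11;29;26m🬆[38;2;12;32;29m[48;2;11;29;26m🬎[38;2;12;32;29m[48;2;11;29;26m🬎[38;2;12;32;29m[48;2;11;29;26m🬎[0m
[38;2;11;27;24m[48;2;10;24;21m🬂[38;2;11;27;24m[48;2;10;24;21m🬂[38;2;11;27;24m[48;2;10;24;21m🬂[38;2;11;27;24m[48;2;10;24;21m🬂[38;2;11;27;24m[48;2;10;24;21m🬂[38;2;11;27;24m[48;2;10;24;21m🬂[38;2;11;27;24m[48;2;10;24;21m🬂[38;2;11;27;24m[48;2;10;24;21m🬂[38;2;11;27;24m[48;2;10;24;21m🬂[38;2;11;27;24m[48;2;10;24;21m🬂[0m
</frame>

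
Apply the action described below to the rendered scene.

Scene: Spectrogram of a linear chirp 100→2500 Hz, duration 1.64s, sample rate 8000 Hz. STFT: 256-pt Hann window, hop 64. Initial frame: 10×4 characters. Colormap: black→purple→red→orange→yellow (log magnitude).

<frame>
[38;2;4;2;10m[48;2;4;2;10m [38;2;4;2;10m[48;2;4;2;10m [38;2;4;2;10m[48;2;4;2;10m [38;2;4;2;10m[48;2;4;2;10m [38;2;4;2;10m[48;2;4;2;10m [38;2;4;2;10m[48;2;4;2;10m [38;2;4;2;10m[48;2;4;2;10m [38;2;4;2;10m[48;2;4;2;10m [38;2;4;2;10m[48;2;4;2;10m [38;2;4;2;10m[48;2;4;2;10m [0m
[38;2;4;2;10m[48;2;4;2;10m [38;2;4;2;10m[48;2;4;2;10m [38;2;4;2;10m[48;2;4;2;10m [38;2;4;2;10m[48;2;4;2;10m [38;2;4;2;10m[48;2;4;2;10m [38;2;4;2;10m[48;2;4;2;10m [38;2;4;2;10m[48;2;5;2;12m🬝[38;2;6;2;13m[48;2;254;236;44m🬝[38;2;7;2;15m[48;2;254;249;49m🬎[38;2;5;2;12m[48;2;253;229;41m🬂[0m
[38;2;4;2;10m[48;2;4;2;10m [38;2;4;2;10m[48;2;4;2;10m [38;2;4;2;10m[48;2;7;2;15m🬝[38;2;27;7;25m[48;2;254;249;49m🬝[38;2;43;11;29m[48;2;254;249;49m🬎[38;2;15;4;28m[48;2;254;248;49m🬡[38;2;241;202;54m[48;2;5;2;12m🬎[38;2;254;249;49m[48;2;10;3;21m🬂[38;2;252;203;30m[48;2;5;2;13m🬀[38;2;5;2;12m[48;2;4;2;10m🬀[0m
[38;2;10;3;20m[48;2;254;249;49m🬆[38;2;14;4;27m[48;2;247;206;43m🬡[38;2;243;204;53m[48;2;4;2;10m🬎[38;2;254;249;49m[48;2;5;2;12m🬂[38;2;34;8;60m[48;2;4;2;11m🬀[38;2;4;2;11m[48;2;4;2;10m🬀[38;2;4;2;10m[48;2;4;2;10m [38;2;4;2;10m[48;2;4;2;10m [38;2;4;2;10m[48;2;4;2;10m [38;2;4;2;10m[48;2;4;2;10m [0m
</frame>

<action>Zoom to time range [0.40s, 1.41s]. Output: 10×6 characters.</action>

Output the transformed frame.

<frame>
[38;2;4;2;10m[48;2;4;2;10m [38;2;4;2;10m[48;2;4;2;10m [38;2;4;2;10m[48;2;4;2;10m [38;2;4;2;10m[48;2;4;2;10m [38;2;4;2;10m[48;2;4;2;10m [38;2;4;2;10m[48;2;4;2;10m [38;2;4;2;10m[48;2;4;2;10m [38;2;4;2;10m[48;2;4;2;10m [38;2;4;2;10m[48;2;4;2;10m [38;2;4;2;10m[48;2;4;2;10m [0m
[38;2;4;2;10m[48;2;4;2;10m [38;2;4;2;10m[48;2;4;2;10m [38;2;4;2;10m[48;2;4;2;10m [38;2;4;2;10m[48;2;4;2;10m [38;2;4;2;10m[48;2;4;2;10m [38;2;4;2;10m[48;2;4;2;10m [38;2;4;2;10m[48;2;4;2;10m [38;2;4;2;10m[48;2;4;2;10m [38;2;4;2;10m[48;2;4;2;10m [38;2;4;2;10m[48;2;4;2;10m [0m
[38;2;4;2;10m[48;2;4;2;10m [38;2;4;2;10m[48;2;4;2;10m [38;2;4;2;10m[48;2;4;2;10m [38;2;4;2;10m[48;2;4;2;10m [38;2;4;2;10m[48;2;4;2;10m [38;2;4;2;10m[48;2;4;2;10m [38;2;4;2;10m[48;2;4;2;11m🬝[38;2;4;2;10m[48;2;10;3;20m🬝[38;2;9;3;19m[48;2;252;205;32m🬝[38;2;7;2;16m[48;2;254;249;49m🬎[0m
[38;2;4;2;10m[48;2;4;2;10m [38;2;4;2;10m[48;2;4;2;10m [38;2;4;2;10m[48;2;6;2;13m🬝[38;2;5;2;12m[48;2;47;10;81m🬝[38;2;5;2;13m[48;2;254;243;46m🬎[38;2;24;6;37m[48;2;254;246;48m🬆[38;2;25;6;46m[48;2;253;228;40m🬡[38;2;253;235;43m[48;2;7;2;16m🬎[38;2;254;249;49m[48;2;11;3;23m🬂[38;2;254;234;43m[48;2;12;3;24m🬀[0m
[38;2;36;9;34m[48;2;254;249;49m🬎[38;2;9;2;18m[48;2;249;217;44m🬂[38;2;254;248;48m[48;2;39;9;48m🬍[38;2;252;221;38m[48;2;12;3;25m🬆[38;2;253;224;39m[48;2;5;2;12m🬂[38;2;27;6;49m[48;2;4;2;11m🬀[38;2;5;2;12m[48;2;4;2;10m🬀[38;2;4;2;10m[48;2;4;2;10m [38;2;4;2;10m[48;2;4;2;10m [38;2;4;2;10m[48;2;4;2;10m [0m
[38;2;210;72;65m[48;2;6;2;14m🬀[38;2;7;2;15m[48;2;4;2;10m🬀[38;2;4;2;11m[48;2;4;2;10m🬀[38;2;4;2;10m[48;2;4;2;10m [38;2;4;2;10m[48;2;4;2;10m [38;2;4;2;10m[48;2;4;2;10m [38;2;4;2;10m[48;2;4;2;10m [38;2;4;2;10m[48;2;4;2;10m [38;2;4;2;10m[48;2;4;2;10m [38;2;4;2;10m[48;2;4;2;10m [0m
</frame>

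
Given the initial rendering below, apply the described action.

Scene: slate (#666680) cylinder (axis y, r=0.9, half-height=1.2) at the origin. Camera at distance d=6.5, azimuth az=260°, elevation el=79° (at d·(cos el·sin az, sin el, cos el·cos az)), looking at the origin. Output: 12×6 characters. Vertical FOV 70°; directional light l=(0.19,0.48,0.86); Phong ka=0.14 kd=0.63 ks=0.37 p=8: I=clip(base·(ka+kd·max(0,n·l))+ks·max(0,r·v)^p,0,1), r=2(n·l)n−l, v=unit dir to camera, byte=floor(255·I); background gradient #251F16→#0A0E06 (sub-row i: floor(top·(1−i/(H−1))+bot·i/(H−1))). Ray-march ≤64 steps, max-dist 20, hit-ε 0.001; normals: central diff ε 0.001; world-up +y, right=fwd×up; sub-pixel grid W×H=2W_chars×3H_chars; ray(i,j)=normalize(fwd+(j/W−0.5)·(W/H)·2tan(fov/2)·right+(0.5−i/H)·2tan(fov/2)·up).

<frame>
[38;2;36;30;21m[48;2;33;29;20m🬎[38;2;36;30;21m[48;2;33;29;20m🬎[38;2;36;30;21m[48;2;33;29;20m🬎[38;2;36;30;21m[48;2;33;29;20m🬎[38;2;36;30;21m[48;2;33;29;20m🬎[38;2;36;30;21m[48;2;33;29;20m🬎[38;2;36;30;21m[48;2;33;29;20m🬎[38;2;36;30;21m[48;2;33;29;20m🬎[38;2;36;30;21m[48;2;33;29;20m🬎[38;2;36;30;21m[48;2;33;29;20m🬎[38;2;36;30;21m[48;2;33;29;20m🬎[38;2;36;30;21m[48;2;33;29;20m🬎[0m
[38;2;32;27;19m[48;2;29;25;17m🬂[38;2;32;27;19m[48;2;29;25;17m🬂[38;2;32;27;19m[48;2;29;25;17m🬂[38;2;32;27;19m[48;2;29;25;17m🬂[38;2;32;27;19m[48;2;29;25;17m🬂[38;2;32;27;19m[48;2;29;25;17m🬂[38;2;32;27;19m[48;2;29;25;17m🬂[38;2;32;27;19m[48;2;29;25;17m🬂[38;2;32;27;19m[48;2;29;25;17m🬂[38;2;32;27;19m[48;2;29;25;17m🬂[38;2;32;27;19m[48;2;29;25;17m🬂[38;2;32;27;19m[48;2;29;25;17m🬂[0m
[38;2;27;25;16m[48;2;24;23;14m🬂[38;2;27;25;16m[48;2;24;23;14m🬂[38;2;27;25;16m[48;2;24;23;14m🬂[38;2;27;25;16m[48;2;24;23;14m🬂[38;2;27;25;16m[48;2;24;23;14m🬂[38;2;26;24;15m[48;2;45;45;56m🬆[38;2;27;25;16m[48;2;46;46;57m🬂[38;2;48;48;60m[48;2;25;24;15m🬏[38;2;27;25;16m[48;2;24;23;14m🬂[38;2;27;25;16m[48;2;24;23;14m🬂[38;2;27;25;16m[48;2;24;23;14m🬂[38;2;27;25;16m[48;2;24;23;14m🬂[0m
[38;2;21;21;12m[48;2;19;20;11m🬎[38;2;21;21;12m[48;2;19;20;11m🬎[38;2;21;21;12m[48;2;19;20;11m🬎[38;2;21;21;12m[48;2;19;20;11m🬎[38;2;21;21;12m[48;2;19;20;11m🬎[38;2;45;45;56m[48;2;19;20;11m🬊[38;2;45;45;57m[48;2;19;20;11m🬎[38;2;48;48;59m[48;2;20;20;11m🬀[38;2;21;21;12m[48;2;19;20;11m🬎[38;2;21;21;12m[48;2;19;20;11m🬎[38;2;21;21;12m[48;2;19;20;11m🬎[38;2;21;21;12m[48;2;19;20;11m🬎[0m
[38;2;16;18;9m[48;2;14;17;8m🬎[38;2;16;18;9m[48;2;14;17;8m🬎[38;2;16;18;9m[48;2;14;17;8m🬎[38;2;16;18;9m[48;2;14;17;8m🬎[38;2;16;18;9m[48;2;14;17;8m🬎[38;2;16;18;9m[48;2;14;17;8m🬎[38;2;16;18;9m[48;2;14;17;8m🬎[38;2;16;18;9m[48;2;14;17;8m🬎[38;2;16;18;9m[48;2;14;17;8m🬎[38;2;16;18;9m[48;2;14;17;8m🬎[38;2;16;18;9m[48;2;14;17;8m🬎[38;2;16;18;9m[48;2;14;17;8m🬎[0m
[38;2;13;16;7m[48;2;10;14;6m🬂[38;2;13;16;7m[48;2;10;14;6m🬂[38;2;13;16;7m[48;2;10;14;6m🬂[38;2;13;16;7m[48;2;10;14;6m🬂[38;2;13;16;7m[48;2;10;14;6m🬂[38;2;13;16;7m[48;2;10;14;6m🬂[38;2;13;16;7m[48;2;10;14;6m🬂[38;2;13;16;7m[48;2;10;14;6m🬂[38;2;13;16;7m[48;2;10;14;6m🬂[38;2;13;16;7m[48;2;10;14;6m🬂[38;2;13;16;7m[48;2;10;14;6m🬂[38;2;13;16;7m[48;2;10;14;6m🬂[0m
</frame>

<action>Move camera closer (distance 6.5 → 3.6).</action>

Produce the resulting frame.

<frame>
[38;2;36;30;21m[48;2;33;29;20m🬎[38;2;36;30;21m[48;2;33;29;20m🬎[38;2;36;30;21m[48;2;33;29;20m🬎[38;2;36;30;21m[48;2;33;29;20m🬎[38;2;36;30;21m[48;2;33;29;20m🬎[38;2;36;30;21m[48;2;33;29;20m🬎[38;2;36;30;21m[48;2;33;29;20m🬎[38;2;36;30;21m[48;2;33;29;20m🬎[38;2;36;30;21m[48;2;33;29;20m🬎[38;2;36;30;21m[48;2;33;29;20m🬎[38;2;36;30;21m[48;2;33;29;20m🬎[38;2;36;30;21m[48;2;33;29;20m🬎[0m
[38;2;32;27;19m[48;2;29;25;17m🬂[38;2;32;27;19m[48;2;29;25;17m🬂[38;2;32;27;19m[48;2;29;25;17m🬂[38;2;32;27;19m[48;2;29;25;17m🬂[38;2;30;26;18m[48;2;45;45;56m🬝[38;2;32;27;19m[48;2;45;45;56m🬂[38;2;32;27;19m[48;2;46;46;58m🬂[38;2;31;26;18m[48;2;51;51;62m🬊[38;2;32;27;19m[48;2;29;25;17m🬂[38;2;32;27;19m[48;2;29;25;17m🬂[38;2;32;27;19m[48;2;29;25;17m🬂[38;2;32;27;19m[48;2;29;25;17m🬂[0m
[38;2;27;25;16m[48;2;24;23;14m🬂[38;2;27;25;16m[48;2;24;23;14m🬂[38;2;27;25;16m[48;2;24;23;14m🬂[38;2;27;25;16m[48;2;24;23;14m🬂[38;2;45;45;56m[48;2;45;45;56m [38;2;45;45;56m[48;2;45;45;57m🬲[38;2;47;47;58m[48;2;45;45;57m▐[38;2;52;52;64m[48;2;49;49;60m▐[38;2;57;57;69m[48;2;25;24;15m▌[38;2;27;25;16m[48;2;24;23;14m🬂[38;2;27;25;16m[48;2;24;23;14m🬂[38;2;27;25;16m[48;2;24;23;14m🬂[0m
[38;2;21;21;12m[48;2;19;20;11m🬎[38;2;21;21;12m[48;2;19;20;11m🬎[38;2;21;21;12m[48;2;19;20;11m🬎[38;2;21;21;12m[48;2;19;20;11m🬎[38;2;45;45;56m[48;2;19;20;11m🬬[38;2;45;45;56m[48;2;45;45;56m [38;2;46;46;57m[48;2;45;45;56m🬉[38;2;49;49;61m[48;2;47;47;58m▐[38;2;53;53;65m[48;2;20;20;11m🬄[38;2;21;21;12m[48;2;19;20;11m🬎[38;2;21;21;12m[48;2;19;20;11m🬎[38;2;21;21;12m[48;2;19;20;11m🬎[0m
[38;2;16;18;9m[48;2;14;17;8m🬎[38;2;16;18;9m[48;2;14;17;8m🬎[38;2;16;18;9m[48;2;14;17;8m🬎[38;2;16;18;9m[48;2;14;17;8m🬎[38;2;16;18;9m[48;2;14;17;8m🬎[38;2;45;45;56m[48;2;15;17;8m🬂[38;2;45;45;56m[48;2;15;17;8m🬂[38;2;46;46;57m[48;2;15;17;8m🬀[38;2;16;18;9m[48;2;14;17;8m🬎[38;2;16;18;9m[48;2;14;17;8m🬎[38;2;16;18;9m[48;2;14;17;8m🬎[38;2;16;18;9m[48;2;14;17;8m🬎[0m
[38;2;13;16;7m[48;2;10;14;6m🬂[38;2;13;16;7m[48;2;10;14;6m🬂[38;2;13;16;7m[48;2;10;14;6m🬂[38;2;13;16;7m[48;2;10;14;6m🬂[38;2;13;16;7m[48;2;10;14;6m🬂[38;2;13;16;7m[48;2;10;14;6m🬂[38;2;13;16;7m[48;2;10;14;6m🬂[38;2;13;16;7m[48;2;10;14;6m🬂[38;2;13;16;7m[48;2;10;14;6m🬂[38;2;13;16;7m[48;2;10;14;6m🬂[38;2;13;16;7m[48;2;10;14;6m🬂[38;2;13;16;7m[48;2;10;14;6m🬂[0m
</frame>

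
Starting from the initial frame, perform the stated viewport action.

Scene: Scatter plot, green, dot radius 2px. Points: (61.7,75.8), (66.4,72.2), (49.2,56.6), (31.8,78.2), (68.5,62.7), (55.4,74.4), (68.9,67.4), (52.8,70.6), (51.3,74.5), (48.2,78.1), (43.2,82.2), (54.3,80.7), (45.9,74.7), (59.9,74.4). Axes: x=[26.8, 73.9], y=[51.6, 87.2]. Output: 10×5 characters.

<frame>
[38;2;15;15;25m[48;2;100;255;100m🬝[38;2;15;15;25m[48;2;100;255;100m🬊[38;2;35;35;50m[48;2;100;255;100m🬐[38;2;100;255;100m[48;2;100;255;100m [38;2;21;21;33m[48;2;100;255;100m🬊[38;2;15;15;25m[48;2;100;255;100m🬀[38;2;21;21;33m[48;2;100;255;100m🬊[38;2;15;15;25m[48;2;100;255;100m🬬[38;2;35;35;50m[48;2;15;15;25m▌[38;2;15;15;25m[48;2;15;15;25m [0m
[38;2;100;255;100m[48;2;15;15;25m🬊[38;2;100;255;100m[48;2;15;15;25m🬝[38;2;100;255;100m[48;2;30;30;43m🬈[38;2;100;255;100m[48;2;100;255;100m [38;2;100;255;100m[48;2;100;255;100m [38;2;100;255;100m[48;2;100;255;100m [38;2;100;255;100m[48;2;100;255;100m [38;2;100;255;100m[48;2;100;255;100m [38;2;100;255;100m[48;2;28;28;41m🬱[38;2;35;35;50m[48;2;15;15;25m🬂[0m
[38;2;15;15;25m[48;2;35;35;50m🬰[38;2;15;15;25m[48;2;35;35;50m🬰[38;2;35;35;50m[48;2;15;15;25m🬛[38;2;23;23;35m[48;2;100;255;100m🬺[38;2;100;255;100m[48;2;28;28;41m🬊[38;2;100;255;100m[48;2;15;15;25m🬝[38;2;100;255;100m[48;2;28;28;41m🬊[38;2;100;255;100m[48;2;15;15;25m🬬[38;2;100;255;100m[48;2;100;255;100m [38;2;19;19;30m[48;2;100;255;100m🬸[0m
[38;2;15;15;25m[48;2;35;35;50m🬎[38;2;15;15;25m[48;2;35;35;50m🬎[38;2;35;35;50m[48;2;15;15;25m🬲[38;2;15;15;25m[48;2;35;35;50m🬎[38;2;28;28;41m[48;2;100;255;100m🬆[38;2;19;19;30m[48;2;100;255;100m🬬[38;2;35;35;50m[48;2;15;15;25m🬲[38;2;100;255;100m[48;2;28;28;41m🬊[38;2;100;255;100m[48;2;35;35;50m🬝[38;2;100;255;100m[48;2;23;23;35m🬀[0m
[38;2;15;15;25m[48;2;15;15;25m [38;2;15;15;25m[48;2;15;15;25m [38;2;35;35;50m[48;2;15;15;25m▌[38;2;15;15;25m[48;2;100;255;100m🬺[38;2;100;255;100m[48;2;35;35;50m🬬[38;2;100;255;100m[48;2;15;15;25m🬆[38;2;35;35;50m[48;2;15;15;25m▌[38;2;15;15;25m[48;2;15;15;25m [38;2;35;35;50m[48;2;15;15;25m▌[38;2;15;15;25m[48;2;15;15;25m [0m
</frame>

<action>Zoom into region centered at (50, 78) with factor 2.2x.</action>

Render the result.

<frame>
[38;2;15;15;25m[48;2;15;15;25m [38;2;15;15;25m[48;2;100;255;100m🬆[38;2;23;23;35m[48;2;100;255;100m🬬[38;2;15;15;25m[48;2;15;15;25m [38;2;35;35;50m[48;2;15;15;25m▌[38;2;15;15;25m[48;2;15;15;25m [38;2;27;27;40m[48;2;100;255;100m🬝[38;2;15;15;25m[48;2;15;15;25m [38;2;35;35;50m[48;2;15;15;25m▌[38;2;15;15;25m[48;2;15;15;25m [0m
[38;2;100;255;100m[48;2;19;19;30m🬁[38;2;100;255;100m[48;2;15;15;25m🬬[38;2;100;255;100m[48;2;21;21;33m🬆[38;2;28;28;41m[48;2;100;255;100m🬆[38;2;27;27;40m[48;2;100;255;100m🬬[38;2;23;23;35m[48;2;100;255;100m🬴[38;2;100;255;100m[48;2;100;255;100m [38;2;100;255;100m[48;2;25;25;37m🬛[38;2;35;35;50m[48;2;15;15;25m🬕[38;2;35;35;50m[48;2;15;15;25m🬂[0m
[38;2;15;15;25m[48;2;35;35;50m🬰[38;2;15;15;25m[48;2;35;35;50m🬰[38;2;35;35;50m[48;2;100;255;100m🬄[38;2;100;255;100m[48;2;100;255;100m [38;2;100;255;100m[48;2;28;28;41m🬆[38;2;23;23;35m[48;2;100;255;100m🬬[38;2;100;255;100m[48;2;31;31;45m🬁[38;2;23;23;35m[48;2;100;255;100m🬬[38;2;31;31;45m[48;2;100;255;100m🬝[38;2;15;15;25m[48;2;100;255;100m🬀[0m
[38;2;15;15;25m[48;2;35;35;50m🬎[38;2;23;23;35m[48;2;100;255;100m🬺[38;2;100;255;100m[48;2;35;35;50m🬬[38;2;100;255;100m[48;2;28;28;41m🬆[38;2;35;35;50m[48;2;100;255;100m🬐[38;2;100;255;100m[48;2;100;255;100m [38;2;35;35;50m[48;2;100;255;100m🬐[38;2;100;255;100m[48;2;100;255;100m [38;2;35;35;50m[48;2;100;255;100m🬐[38;2;100;255;100m[48;2;100;255;100m [0m
[38;2;15;15;25m[48;2;15;15;25m [38;2;15;15;25m[48;2;15;15;25m [38;2;35;35;50m[48;2;15;15;25m▌[38;2;15;15;25m[48;2;15;15;25m [38;2;27;27;40m[48;2;100;255;100m🬴[38;2;100;255;100m[48;2;100;255;100m [38;2;100;255;100m[48;2;15;15;25m🬛[38;2;100;255;100m[48;2;15;15;25m🬀[38;2;35;35;50m[48;2;15;15;25m▌[38;2;100;255;100m[48;2;15;15;25m🬀[0m
</frame>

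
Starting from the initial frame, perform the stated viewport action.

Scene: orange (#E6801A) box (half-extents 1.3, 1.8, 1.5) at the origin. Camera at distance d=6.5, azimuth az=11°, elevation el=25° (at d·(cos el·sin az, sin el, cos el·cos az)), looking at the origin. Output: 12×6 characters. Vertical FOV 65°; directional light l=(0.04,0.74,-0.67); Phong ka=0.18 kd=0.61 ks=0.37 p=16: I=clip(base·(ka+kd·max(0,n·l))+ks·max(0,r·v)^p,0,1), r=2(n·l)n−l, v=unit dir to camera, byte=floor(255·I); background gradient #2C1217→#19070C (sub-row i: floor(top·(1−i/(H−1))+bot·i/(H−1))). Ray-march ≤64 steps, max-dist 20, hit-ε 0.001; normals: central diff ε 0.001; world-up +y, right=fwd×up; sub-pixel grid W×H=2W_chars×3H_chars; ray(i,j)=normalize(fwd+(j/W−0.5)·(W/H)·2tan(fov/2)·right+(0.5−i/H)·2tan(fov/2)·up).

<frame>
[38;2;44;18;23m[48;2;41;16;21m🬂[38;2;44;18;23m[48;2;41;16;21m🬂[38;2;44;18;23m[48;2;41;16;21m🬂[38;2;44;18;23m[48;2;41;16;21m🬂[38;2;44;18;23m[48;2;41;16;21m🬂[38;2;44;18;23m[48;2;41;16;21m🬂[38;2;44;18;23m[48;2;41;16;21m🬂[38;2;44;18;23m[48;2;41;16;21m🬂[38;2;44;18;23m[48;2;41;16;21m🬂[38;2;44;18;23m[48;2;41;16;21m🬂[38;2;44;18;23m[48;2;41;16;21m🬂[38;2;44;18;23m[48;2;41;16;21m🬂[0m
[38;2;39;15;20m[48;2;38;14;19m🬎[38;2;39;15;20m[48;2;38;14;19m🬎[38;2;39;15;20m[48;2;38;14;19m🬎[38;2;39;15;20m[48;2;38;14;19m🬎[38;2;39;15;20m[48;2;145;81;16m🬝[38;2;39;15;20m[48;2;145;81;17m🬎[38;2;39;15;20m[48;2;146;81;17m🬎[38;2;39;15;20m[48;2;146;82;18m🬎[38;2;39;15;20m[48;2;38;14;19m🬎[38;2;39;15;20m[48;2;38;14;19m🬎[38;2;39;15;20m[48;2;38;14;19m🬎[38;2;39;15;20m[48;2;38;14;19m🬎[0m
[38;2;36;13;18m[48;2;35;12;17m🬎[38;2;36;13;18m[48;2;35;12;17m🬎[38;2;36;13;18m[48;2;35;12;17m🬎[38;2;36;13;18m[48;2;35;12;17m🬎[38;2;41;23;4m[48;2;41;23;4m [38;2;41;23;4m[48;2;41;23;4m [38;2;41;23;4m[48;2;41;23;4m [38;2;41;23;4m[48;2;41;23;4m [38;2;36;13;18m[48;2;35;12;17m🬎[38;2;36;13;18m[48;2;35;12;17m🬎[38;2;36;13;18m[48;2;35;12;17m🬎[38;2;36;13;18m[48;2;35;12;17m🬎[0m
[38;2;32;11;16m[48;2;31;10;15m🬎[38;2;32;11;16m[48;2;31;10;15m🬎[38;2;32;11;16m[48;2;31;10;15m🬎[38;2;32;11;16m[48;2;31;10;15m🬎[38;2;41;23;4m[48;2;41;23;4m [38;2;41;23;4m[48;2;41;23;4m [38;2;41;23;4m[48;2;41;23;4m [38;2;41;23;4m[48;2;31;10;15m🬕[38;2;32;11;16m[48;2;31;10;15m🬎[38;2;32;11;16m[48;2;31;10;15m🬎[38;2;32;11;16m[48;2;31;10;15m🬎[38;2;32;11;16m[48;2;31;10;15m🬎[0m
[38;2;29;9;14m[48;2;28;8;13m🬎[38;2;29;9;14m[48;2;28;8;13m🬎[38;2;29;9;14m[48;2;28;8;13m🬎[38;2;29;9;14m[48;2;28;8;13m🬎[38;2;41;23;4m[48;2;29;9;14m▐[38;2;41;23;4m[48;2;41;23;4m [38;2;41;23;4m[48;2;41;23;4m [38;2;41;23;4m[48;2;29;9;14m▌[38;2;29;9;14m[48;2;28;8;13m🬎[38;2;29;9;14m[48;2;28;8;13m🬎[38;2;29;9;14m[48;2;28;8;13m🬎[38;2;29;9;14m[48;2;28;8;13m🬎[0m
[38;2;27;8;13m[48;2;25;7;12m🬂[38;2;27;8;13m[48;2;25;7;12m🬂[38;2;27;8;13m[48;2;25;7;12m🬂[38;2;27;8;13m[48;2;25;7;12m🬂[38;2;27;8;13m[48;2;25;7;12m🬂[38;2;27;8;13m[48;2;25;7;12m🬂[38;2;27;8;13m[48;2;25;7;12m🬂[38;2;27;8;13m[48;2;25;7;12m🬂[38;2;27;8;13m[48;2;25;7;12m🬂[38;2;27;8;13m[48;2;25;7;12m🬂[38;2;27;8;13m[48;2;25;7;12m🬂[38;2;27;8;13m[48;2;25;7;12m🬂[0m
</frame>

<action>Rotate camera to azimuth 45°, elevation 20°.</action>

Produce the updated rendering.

<frame>
[38;2;44;18;23m[48;2;41;16;21m🬂[38;2;44;18;23m[48;2;41;16;21m🬂[38;2;44;18;23m[48;2;41;16;21m🬂[38;2;44;18;23m[48;2;41;16;21m🬂[38;2;44;18;23m[48;2;41;16;21m🬂[38;2;44;18;23m[48;2;41;16;21m🬂[38;2;44;18;23m[48;2;41;16;21m🬂[38;2;44;18;23m[48;2;41;16;21m🬂[38;2;44;18;23m[48;2;41;16;21m🬂[38;2;44;18;23m[48;2;41;16;21m🬂[38;2;44;18;23m[48;2;41;16;21m🬂[38;2;44;18;23m[48;2;41;16;21m🬂[0m
[38;2;39;15;20m[48;2;38;14;19m🬎[38;2;39;15;20m[48;2;38;14;19m🬎[38;2;39;15;20m[48;2;38;14;19m🬎[38;2;39;15;20m[48;2;38;14;19m🬎[38;2;39;15;20m[48;2;145;80;16m🬎[38;2;145;80;16m[48;2;39;15;20m🬏[38;2;39;15;20m[48;2;145;80;16m🬝[38;2;39;15;20m[48;2;145;80;16m🬎[38;2;47;26;5m[48;2;39;15;20m🬏[38;2;39;15;20m[48;2;38;14;19m🬎[38;2;39;15;20m[48;2;38;14;19m🬎[38;2;39;15;20m[48;2;38;14;19m🬎[0m
[38;2;36;13;18m[48;2;35;12;17m🬎[38;2;36;13;18m[48;2;35;12;17m🬎[38;2;36;13;18m[48;2;35;12;17m🬎[38;2;36;13;18m[48;2;35;12;17m🬎[38;2;41;23;4m[48;2;41;23;4m [38;2;41;23;4m[48;2;41;23;4m [38;2;47;26;5m[48;2;47;26;5m [38;2;47;26;5m[48;2;47;26;5m [38;2;47;26;5m[48;2;36;13;18m▌[38;2;36;13;18m[48;2;35;12;17m🬎[38;2;36;13;18m[48;2;35;12;17m🬎[38;2;36;13;18m[48;2;35;12;17m🬎[0m
[38;2;32;11;16m[48;2;31;10;15m🬎[38;2;32;11;16m[48;2;31;10;15m🬎[38;2;32;11;16m[48;2;31;10;15m🬎[38;2;32;11;16m[48;2;31;10;15m🬎[38;2;41;23;4m[48;2;41;23;4m [38;2;41;23;4m[48;2;41;23;4m [38;2;47;26;5m[48;2;47;26;5m [38;2;47;26;5m[48;2;47;26;5m [38;2;47;26;5m[48;2;31;10;15m🬄[38;2;32;11;16m[48;2;31;10;15m🬎[38;2;32;11;16m[48;2;31;10;15m🬎[38;2;32;11;16m[48;2;31;10;15m🬎[0m
[38;2;29;9;14m[48;2;28;8;13m🬎[38;2;29;9;14m[48;2;28;8;13m🬎[38;2;29;9;14m[48;2;28;8;13m🬎[38;2;29;9;14m[48;2;28;8;13m🬎[38;2;41;23;4m[48;2;28;8;13m🬊[38;2;41;23;4m[48;2;41;23;4m [38;2;47;26;5m[48;2;47;26;5m [38;2;47;26;5m[48;2;28;8;13m🬆[38;2;29;9;14m[48;2;28;8;13m🬎[38;2;29;9;14m[48;2;28;8;13m🬎[38;2;29;9;14m[48;2;28;8;13m🬎[38;2;29;9;14m[48;2;28;8;13m🬎[0m
[38;2;27;8;13m[48;2;25;7;12m🬂[38;2;27;8;13m[48;2;25;7;12m🬂[38;2;27;8;13m[48;2;25;7;12m🬂[38;2;27;8;13m[48;2;25;7;12m🬂[38;2;27;8;13m[48;2;25;7;12m🬂[38;2;27;8;13m[48;2;25;7;12m🬂[38;2;47;26;5m[48;2;25;7;12m🬀[38;2;27;8;13m[48;2;25;7;12m🬂[38;2;27;8;13m[48;2;25;7;12m🬂[38;2;27;8;13m[48;2;25;7;12m🬂[38;2;27;8;13m[48;2;25;7;12m🬂[38;2;27;8;13m[48;2;25;7;12m🬂[0m
</frame>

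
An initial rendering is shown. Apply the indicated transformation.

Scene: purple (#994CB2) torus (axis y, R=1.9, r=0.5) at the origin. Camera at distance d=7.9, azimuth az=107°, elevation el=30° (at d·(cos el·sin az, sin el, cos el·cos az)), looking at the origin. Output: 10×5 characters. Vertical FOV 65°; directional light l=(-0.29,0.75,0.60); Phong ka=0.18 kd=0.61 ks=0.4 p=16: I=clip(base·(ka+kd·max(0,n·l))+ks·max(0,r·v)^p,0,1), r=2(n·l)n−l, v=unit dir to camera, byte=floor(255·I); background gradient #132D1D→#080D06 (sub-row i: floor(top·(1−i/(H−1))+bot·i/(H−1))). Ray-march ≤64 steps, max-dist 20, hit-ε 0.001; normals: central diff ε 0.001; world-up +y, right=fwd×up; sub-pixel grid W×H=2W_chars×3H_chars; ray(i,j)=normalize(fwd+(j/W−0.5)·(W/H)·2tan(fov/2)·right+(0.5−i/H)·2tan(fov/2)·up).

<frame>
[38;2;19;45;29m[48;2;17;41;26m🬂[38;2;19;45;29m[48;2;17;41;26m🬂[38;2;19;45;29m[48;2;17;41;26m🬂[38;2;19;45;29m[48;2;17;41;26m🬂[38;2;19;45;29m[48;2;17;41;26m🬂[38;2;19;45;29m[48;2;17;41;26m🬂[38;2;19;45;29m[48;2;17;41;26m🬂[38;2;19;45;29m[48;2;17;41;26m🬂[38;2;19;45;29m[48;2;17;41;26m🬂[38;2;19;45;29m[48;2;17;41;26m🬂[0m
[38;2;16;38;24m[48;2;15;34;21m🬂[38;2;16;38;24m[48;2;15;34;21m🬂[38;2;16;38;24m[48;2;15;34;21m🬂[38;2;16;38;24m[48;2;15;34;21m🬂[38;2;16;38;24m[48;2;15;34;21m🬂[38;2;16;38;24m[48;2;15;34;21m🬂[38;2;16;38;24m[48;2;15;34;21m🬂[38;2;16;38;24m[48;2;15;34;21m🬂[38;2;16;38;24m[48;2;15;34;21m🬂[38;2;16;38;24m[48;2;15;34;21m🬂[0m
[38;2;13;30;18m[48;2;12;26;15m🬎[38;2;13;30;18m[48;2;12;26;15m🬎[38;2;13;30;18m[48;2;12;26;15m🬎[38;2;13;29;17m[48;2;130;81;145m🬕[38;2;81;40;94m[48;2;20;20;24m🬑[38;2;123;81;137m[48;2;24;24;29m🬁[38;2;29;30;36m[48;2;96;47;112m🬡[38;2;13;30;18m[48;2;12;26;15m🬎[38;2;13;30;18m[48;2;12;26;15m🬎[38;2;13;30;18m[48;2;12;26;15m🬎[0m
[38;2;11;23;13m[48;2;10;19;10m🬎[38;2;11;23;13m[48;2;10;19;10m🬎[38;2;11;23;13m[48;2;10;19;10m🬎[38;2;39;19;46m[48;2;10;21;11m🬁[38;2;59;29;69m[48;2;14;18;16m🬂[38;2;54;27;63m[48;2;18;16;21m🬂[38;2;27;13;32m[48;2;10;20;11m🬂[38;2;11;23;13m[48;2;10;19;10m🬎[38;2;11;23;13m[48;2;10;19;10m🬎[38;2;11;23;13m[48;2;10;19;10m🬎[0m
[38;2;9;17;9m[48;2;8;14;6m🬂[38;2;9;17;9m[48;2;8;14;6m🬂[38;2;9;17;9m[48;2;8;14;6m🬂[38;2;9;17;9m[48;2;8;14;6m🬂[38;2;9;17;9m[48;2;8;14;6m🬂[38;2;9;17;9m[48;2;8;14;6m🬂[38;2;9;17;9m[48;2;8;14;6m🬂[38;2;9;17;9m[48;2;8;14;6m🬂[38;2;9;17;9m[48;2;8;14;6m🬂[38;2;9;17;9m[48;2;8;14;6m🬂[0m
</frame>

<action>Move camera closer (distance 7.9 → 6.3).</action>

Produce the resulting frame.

<frame>
[38;2;19;45;29m[48;2;17;41;26m🬂[38;2;19;45;29m[48;2;17;41;26m🬂[38;2;19;45;29m[48;2;17;41;26m🬂[38;2;19;45;29m[48;2;17;41;26m🬂[38;2;19;45;29m[48;2;17;41;26m🬂[38;2;19;45;29m[48;2;17;41;26m🬂[38;2;19;45;29m[48;2;17;41;26m🬂[38;2;19;45;29m[48;2;17;41;26m🬂[38;2;19;45;29m[48;2;17;41;26m🬂[38;2;19;45;29m[48;2;17;41;26m🬂[0m
[38;2;16;38;24m[48;2;15;34;21m🬂[38;2;16;38;24m[48;2;15;34;21m🬂[38;2;16;38;24m[48;2;15;34;21m🬂[38;2;16;38;24m[48;2;15;34;21m🬂[38;2;16;38;24m[48;2;15;34;21m🬂[38;2;16;38;24m[48;2;15;34;21m🬂[38;2;16;38;24m[48;2;15;34;21m🬂[38;2;16;38;24m[48;2;15;34;21m🬂[38;2;16;38;24m[48;2;15;34;21m🬂[38;2;16;38;24m[48;2;15;34;21m🬂[0m
[38;2;13;30;18m[48;2;12;26;15m🬎[38;2;13;30;18m[48;2;12;26;15m🬎[38;2;13;30;18m[48;2;12;26;15m🬎[38;2;29;26;36m[48;2;113;62;129m🬈[38;2;49;24;57m[48;2;18;21;22m🬀[38;2;52;26;61m[48;2;15;24;19m🬁[38;2;133;81;150m[48;2;45;29;53m🬧[38;2;77;38;90m[48;2;13;29;17m🬓[38;2;13;30;18m[48;2;12;26;15m🬎[38;2;13;30;18m[48;2;12;26;15m🬎[0m
[38;2;11;23;13m[48;2;10;19;10m🬎[38;2;11;23;13m[48;2;10;19;10m🬎[38;2;11;23;13m[48;2;10;19;10m🬎[38;2;79;43;91m[48;2;15;18;16m🬂[38;2;136;92;150m[48;2;28;17;33m🬂[38;2;95;51;110m[48;2;29;14;34m🬂[38;2;62;30;73m[48;2;18;16;21m🬂[38;2;27;13;32m[48;2;10;21;11m🬀[38;2;11;23;13m[48;2;10;19;10m🬎[38;2;11;23;13m[48;2;10;19;10m🬎[0m
[38;2;9;17;9m[48;2;8;14;6m🬂[38;2;9;17;9m[48;2;8;14;6m🬂[38;2;9;17;9m[48;2;8;14;6m🬂[38;2;9;17;9m[48;2;8;14;6m🬂[38;2;9;17;9m[48;2;8;14;6m🬂[38;2;9;17;9m[48;2;8;14;6m🬂[38;2;9;17;9m[48;2;8;14;6m🬂[38;2;9;17;9m[48;2;8;14;6m🬂[38;2;9;17;9m[48;2;8;14;6m🬂[38;2;9;17;9m[48;2;8;14;6m🬂[0m
</frame>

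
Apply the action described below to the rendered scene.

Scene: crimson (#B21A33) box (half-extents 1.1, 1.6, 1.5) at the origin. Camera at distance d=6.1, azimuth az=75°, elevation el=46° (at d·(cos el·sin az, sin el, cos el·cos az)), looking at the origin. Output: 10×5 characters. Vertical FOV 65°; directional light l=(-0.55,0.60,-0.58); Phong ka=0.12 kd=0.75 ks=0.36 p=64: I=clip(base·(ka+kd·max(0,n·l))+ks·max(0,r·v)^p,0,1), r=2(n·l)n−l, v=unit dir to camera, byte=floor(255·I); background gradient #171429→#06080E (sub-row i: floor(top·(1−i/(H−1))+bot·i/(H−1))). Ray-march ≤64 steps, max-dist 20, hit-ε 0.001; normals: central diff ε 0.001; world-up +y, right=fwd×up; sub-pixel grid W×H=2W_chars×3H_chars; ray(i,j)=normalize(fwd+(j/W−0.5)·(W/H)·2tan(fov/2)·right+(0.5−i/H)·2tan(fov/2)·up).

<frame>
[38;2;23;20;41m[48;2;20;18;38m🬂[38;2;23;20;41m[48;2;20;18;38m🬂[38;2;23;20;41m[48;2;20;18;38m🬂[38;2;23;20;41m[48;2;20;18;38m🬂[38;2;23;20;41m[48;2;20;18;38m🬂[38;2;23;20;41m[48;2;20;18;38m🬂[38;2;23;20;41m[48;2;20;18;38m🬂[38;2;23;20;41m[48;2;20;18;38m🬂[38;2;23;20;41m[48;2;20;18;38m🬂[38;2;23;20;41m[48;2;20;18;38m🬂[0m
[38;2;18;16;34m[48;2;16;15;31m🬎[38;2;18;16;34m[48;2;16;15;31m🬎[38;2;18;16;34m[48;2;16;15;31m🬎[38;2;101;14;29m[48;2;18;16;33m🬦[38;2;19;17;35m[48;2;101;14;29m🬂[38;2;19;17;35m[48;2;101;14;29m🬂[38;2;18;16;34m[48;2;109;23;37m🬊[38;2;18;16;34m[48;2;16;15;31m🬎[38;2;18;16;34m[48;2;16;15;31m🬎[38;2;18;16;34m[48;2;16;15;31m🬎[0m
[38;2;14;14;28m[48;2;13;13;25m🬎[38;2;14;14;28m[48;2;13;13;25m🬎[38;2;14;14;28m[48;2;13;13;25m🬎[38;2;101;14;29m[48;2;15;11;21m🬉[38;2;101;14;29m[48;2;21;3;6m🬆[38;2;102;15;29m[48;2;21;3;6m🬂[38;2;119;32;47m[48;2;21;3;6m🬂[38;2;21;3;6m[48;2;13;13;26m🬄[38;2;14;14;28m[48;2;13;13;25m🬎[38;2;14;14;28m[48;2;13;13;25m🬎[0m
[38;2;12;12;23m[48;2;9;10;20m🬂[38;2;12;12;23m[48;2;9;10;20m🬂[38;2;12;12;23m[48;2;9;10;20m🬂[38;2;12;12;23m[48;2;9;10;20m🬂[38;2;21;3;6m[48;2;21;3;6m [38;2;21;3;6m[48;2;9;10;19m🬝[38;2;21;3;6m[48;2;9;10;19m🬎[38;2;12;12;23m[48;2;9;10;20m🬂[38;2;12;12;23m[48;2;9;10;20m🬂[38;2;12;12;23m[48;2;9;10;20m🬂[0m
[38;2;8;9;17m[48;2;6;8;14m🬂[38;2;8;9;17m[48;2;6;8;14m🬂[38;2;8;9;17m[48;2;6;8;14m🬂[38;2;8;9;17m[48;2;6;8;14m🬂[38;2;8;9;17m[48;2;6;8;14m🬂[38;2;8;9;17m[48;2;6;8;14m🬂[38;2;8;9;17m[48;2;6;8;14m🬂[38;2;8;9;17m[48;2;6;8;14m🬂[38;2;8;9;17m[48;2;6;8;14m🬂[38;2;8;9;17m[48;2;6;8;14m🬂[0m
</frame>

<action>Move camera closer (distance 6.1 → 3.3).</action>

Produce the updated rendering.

<frame>
[38;2;23;20;41m[48;2;20;18;38m🬂[38;2;23;20;41m[48;2;101;14;29m🬂[38;2;23;20;41m[48;2;101;14;29m🬂[38;2;23;20;41m[48;2;101;14;29m🬀[38;2;101;14;29m[48;2;101;14;29m [38;2;101;14;29m[48;2;101;14;29m [38;2;101;14;29m[48;2;102;15;29m🬝[38;2;101;14;29m[48;2;102;16;30m🬎[38;2;23;20;41m[48;2;103;16;30m🬂[38;2;22;19;40m[48;2;102;16;30m🬎[0m
[38;2;19;17;35m[48;2;101;14;29m🬀[38;2;101;14;29m[48;2;101;14;29m [38;2;101;14;29m[48;2;101;14;29m [38;2;101;14;29m[48;2;101;14;29m [38;2;101;14;29m[48;2;101;14;29m [38;2;101;14;29m[48;2;21;3;6m🬎[38;2;104;17;31m[48;2;21;3;6m🬎[38;2;115;28;42m[48;2;21;3;6m🬎[38;2;116;30;44m[48;2;21;3;6m🬆[38;2;106;19;34m[48;2;21;3;6m🬂[0m
[38;2;101;14;29m[48;2;21;3;6m🬂[38;2;101;14;29m[48;2;21;3;6m🬂[38;2;21;3;6m[48;2;21;3;6m [38;2;21;3;6m[48;2;21;3;6m [38;2;21;3;6m[48;2;21;3;6m [38;2;21;3;6m[48;2;21;3;6m [38;2;21;3;6m[48;2;21;3;6m [38;2;21;3;6m[48;2;21;3;6m [38;2;21;3;6m[48;2;21;3;6m [38;2;21;3;6m[48;2;13;13;25m🬝[0m
[38;2;10;10;20m[48;2;21;3;6m🬺[38;2;21;3;6m[48;2;9;10;19m🬬[38;2;21;3;6m[48;2;21;3;6m [38;2;21;3;6m[48;2;21;3;6m [38;2;21;3;6m[48;2;21;3;6m [38;2;21;3;6m[48;2;21;3;6m [38;2;21;3;6m[48;2;21;3;6m [38;2;21;3;6m[48;2;21;3;6m [38;2;21;3;6m[48;2;9;10;20m🬕[38;2;12;12;23m[48;2;9;10;20m🬂[0m
[38;2;8;9;17m[48;2;6;8;14m🬂[38;2;8;9;17m[48;2;6;8;14m🬂[38;2;21;3;6m[48;2;6;8;14m🬊[38;2;21;3;6m[48;2;21;3;6m [38;2;21;3;6m[48;2;21;3;6m [38;2;21;3;6m[48;2;6;8;14m🬎[38;2;21;3;6m[48;2;6;8;14m🬆[38;2;21;3;6m[48;2;6;8;14m🬂[38;2;8;9;17m[48;2;6;8;14m🬂[38;2;8;9;17m[48;2;6;8;14m🬂[0m
</frame>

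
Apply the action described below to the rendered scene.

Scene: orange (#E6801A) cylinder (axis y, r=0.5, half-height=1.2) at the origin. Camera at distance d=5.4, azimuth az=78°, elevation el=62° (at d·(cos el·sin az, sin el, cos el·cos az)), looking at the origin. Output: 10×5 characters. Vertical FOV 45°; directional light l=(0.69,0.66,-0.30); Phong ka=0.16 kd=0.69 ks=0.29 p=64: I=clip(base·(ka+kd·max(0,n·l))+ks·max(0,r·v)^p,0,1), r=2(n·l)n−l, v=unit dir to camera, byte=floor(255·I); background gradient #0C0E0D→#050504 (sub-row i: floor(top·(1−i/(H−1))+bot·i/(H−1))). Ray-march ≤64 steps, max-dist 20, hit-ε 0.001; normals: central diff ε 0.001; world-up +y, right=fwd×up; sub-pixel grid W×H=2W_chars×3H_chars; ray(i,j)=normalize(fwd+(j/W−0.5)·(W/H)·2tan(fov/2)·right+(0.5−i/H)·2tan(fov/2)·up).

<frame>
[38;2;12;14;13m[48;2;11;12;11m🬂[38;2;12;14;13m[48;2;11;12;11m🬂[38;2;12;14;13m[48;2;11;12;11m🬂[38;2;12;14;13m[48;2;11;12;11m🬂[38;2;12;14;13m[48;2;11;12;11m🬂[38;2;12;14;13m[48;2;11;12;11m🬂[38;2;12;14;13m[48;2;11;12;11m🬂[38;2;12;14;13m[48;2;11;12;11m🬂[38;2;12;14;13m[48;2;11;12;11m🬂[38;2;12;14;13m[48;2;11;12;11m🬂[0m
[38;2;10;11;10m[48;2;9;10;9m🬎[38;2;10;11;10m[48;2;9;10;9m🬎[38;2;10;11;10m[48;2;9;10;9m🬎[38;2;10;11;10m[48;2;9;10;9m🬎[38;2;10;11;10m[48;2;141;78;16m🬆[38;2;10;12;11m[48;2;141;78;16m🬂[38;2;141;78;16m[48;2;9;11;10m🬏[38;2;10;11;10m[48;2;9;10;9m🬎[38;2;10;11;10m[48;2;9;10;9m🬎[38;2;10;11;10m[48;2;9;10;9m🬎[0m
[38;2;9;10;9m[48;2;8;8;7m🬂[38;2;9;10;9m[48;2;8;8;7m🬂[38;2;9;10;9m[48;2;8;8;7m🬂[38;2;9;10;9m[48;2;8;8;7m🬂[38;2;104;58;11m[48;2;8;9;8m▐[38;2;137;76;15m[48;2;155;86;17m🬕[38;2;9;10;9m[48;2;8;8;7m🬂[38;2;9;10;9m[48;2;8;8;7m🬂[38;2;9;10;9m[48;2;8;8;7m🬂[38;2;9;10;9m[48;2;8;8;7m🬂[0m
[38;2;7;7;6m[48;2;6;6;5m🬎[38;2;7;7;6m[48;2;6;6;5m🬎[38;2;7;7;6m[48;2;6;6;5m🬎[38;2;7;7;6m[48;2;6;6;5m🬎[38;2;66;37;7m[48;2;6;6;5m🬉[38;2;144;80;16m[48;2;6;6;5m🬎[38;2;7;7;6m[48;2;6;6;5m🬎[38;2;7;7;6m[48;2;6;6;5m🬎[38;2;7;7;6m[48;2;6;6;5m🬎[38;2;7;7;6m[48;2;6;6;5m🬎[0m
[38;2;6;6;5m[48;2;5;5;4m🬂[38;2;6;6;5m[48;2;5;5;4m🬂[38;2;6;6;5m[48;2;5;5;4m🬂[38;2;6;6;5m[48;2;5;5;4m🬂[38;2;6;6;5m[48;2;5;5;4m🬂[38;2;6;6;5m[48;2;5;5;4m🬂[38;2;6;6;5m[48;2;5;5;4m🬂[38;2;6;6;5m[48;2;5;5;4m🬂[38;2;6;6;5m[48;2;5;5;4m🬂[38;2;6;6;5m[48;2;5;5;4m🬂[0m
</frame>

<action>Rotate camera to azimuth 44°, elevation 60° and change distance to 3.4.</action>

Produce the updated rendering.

<frame>
[38;2;12;14;13m[48;2;11;12;11m🬂[38;2;12;14;13m[48;2;11;12;11m🬂[38;2;12;14;13m[48;2;11;12;11m🬂[38;2;11;13;12m[48;2;141;78;16m🬝[38;2;12;14;13m[48;2;141;78;16m🬂[38;2;12;14;13m[48;2;141;78;16m🬂[38;2;141;78;16m[48;2;11;13;12m🬱[38;2;12;14;13m[48;2;11;12;11m🬂[38;2;12;14;13m[48;2;11;12;11m🬂[38;2;12;14;13m[48;2;11;12;11m🬂[0m
[38;2;10;11;10m[48;2;9;10;9m🬎[38;2;10;11;10m[48;2;9;10;9m🬎[38;2;10;11;10m[48;2;9;10;9m🬎[38;2;129;71;14m[48;2;9;11;10m▐[38;2;141;78;16m[48;2;141;78;16m [38;2;141;78;16m[48;2;141;78;16m [38;2;141;78;16m[48;2;183;102;22m🬝[38;2;10;11;10m[48;2;9;10;9m🬎[38;2;10;11;10m[48;2;9;10;9m🬎[38;2;10;11;10m[48;2;9;10;9m🬎[0m
[38;2;9;10;9m[48;2;8;8;7m🬂[38;2;9;10;9m[48;2;8;8;7m🬂[38;2;9;10;9m[48;2;8;8;7m🬂[38;2;36;20;4m[48;2;8;8;7m🬁[38;2;36;20;4m[48;2;48;26;5m▌[38;2;141;78;16m[48;2;94;52;10m🬀[38;2;137;76;15m[48;2;8;8;7m🬕[38;2;9;10;9m[48;2;8;8;7m🬂[38;2;9;10;9m[48;2;8;8;7m🬂[38;2;9;10;9m[48;2;8;8;7m🬂[0m
[38;2;7;7;6m[48;2;6;6;5m🬎[38;2;7;7;6m[48;2;6;6;5m🬎[38;2;7;7;6m[48;2;6;6;5m🬎[38;2;7;7;6m[48;2;6;6;5m🬎[38;2;37;20;4m[48;2;6;6;5m🬬[38;2;78;43;8m[48;2;115;64;12m▌[38;2;148;82;16m[48;2;6;6;5m🬄[38;2;7;7;6m[48;2;6;6;5m🬎[38;2;7;7;6m[48;2;6;6;5m🬎[38;2;7;7;6m[48;2;6;6;5m🬎[0m
[38;2;6;6;5m[48;2;5;5;4m🬂[38;2;6;6;5m[48;2;5;5;4m🬂[38;2;6;6;5m[48;2;5;5;4m🬂[38;2;6;6;5m[48;2;5;5;4m🬂[38;2;6;6;5m[48;2;5;5;4m🬂[38;2;6;6;5m[48;2;5;5;4m🬂[38;2;6;6;5m[48;2;5;5;4m🬂[38;2;6;6;5m[48;2;5;5;4m🬂[38;2;6;6;5m[48;2;5;5;4m🬂[38;2;6;6;5m[48;2;5;5;4m🬂[0m
</frame>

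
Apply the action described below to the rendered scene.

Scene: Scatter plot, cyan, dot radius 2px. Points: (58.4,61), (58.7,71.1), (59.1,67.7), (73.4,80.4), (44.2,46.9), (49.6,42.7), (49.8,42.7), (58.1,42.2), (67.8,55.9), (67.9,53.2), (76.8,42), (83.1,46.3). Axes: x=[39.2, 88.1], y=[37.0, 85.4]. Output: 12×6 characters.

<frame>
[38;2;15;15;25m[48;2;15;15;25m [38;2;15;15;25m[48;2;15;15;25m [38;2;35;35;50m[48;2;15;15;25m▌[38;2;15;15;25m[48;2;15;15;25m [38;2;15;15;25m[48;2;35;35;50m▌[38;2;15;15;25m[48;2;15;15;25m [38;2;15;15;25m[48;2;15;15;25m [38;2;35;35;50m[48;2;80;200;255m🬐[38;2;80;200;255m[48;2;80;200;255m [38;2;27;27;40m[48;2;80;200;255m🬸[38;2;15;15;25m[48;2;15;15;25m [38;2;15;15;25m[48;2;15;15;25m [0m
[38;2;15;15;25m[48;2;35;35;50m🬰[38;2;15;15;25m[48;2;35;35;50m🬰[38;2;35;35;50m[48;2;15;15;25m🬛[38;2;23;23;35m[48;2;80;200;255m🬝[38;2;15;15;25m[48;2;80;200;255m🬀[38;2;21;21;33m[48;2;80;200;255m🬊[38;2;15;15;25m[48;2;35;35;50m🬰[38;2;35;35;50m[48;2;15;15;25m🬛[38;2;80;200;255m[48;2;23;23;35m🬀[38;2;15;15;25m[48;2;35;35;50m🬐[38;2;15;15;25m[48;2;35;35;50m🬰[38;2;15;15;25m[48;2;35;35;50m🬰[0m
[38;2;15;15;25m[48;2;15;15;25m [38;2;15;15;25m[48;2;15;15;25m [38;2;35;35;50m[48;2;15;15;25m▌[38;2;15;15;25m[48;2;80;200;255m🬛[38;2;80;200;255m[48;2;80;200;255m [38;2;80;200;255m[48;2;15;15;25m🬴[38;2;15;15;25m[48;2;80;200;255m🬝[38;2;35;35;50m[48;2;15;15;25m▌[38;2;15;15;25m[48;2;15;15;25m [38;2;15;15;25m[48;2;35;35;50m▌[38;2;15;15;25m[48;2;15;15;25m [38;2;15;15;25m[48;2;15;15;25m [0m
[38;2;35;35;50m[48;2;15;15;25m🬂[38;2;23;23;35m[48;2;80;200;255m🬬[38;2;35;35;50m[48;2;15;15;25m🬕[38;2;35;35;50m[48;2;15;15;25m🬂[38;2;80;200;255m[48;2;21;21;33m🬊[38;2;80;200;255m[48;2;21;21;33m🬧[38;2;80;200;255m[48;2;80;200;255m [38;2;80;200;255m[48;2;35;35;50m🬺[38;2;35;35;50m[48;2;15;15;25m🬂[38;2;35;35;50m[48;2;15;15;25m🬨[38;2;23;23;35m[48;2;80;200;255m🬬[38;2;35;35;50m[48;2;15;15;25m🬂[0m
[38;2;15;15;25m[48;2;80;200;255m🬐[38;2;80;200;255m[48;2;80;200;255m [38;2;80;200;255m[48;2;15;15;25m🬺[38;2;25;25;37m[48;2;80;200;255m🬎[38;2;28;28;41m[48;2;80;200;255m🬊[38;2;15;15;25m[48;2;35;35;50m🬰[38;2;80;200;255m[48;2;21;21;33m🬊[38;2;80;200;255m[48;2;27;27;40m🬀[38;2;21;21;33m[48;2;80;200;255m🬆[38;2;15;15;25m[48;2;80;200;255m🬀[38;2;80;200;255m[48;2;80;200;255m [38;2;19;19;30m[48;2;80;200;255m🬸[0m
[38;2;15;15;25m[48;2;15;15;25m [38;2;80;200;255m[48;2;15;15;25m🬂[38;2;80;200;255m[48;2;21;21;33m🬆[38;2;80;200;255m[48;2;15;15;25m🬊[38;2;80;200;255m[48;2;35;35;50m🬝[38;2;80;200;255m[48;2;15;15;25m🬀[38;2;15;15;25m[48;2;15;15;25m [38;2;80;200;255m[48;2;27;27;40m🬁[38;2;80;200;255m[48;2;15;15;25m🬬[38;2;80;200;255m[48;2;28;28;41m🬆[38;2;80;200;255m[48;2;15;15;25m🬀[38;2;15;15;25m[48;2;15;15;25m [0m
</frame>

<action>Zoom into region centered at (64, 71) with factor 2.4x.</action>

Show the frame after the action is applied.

<frame>
[38;2;15;15;25m[48;2;15;15;25m [38;2;15;15;25m[48;2;15;15;25m [38;2;35;35;50m[48;2;15;15;25m▌[38;2;15;15;25m[48;2;15;15;25m [38;2;15;15;25m[48;2;35;35;50m▌[38;2;15;15;25m[48;2;15;15;25m [38;2;15;15;25m[48;2;15;15;25m [38;2;35;35;50m[48;2;15;15;25m▌[38;2;15;15;25m[48;2;15;15;25m [38;2;15;15;25m[48;2;35;35;50m▌[38;2;80;200;255m[48;2;15;15;25m🬊[38;2;80;200;255m[48;2;15;15;25m🬝[0m
[38;2;15;15;25m[48;2;35;35;50m🬰[38;2;15;15;25m[48;2;35;35;50m🬰[38;2;35;35;50m[48;2;15;15;25m🬛[38;2;15;15;25m[48;2;35;35;50m🬰[38;2;15;15;25m[48;2;35;35;50m🬐[38;2;15;15;25m[48;2;35;35;50m🬰[38;2;15;15;25m[48;2;35;35;50m🬰[38;2;35;35;50m[48;2;15;15;25m🬛[38;2;15;15;25m[48;2;35;35;50m🬰[38;2;15;15;25m[48;2;35;35;50m🬐[38;2;15;15;25m[48;2;35;35;50m🬰[38;2;15;15;25m[48;2;35;35;50m🬰[0m
[38;2;15;15;25m[48;2;15;15;25m [38;2;15;15;25m[48;2;80;200;255m🬝[38;2;35;35;50m[48;2;80;200;255m🬀[38;2;15;15;25m[48;2;80;200;255m🬊[38;2;15;15;25m[48;2;35;35;50m▌[38;2;15;15;25m[48;2;15;15;25m [38;2;15;15;25m[48;2;15;15;25m [38;2;35;35;50m[48;2;15;15;25m▌[38;2;15;15;25m[48;2;15;15;25m [38;2;15;15;25m[48;2;35;35;50m▌[38;2;15;15;25m[48;2;15;15;25m [38;2;15;15;25m[48;2;15;15;25m [0m
[38;2;35;35;50m[48;2;15;15;25m🬂[38;2;23;23;35m[48;2;80;200;255m🬝[38;2;80;200;255m[48;2;80;200;255m [38;2;80;200;255m[48;2;25;25;37m🬲[38;2;35;35;50m[48;2;15;15;25m🬨[38;2;35;35;50m[48;2;15;15;25m🬂[38;2;35;35;50m[48;2;15;15;25m🬂[38;2;35;35;50m[48;2;15;15;25m🬕[38;2;35;35;50m[48;2;15;15;25m🬂[38;2;35;35;50m[48;2;15;15;25m🬨[38;2;35;35;50m[48;2;15;15;25m🬂[38;2;35;35;50m[48;2;15;15;25m🬂[0m
[38;2;15;15;25m[48;2;35;35;50m🬰[38;2;15;15;25m[48;2;35;35;50m🬰[38;2;80;200;255m[48;2;35;35;50m🬨[38;2;80;200;255m[48;2;23;23;35m🬀[38;2;15;15;25m[48;2;35;35;50m🬐[38;2;15;15;25m[48;2;35;35;50m🬰[38;2;15;15;25m[48;2;35;35;50m🬰[38;2;35;35;50m[48;2;15;15;25m🬛[38;2;15;15;25m[48;2;35;35;50m🬰[38;2;15;15;25m[48;2;35;35;50m🬐[38;2;15;15;25m[48;2;35;35;50m🬰[38;2;15;15;25m[48;2;35;35;50m🬰[0m
[38;2;15;15;25m[48;2;15;15;25m [38;2;15;15;25m[48;2;80;200;255m🬴[38;2;80;200;255m[48;2;80;200;255m [38;2;80;200;255m[48;2;15;15;25m🬛[38;2;15;15;25m[48;2;35;35;50m▌[38;2;15;15;25m[48;2;15;15;25m [38;2;15;15;25m[48;2;15;15;25m [38;2;35;35;50m[48;2;15;15;25m▌[38;2;15;15;25m[48;2;15;15;25m [38;2;15;15;25m[48;2;35;35;50m▌[38;2;15;15;25m[48;2;15;15;25m [38;2;15;15;25m[48;2;15;15;25m [0m
</frame>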